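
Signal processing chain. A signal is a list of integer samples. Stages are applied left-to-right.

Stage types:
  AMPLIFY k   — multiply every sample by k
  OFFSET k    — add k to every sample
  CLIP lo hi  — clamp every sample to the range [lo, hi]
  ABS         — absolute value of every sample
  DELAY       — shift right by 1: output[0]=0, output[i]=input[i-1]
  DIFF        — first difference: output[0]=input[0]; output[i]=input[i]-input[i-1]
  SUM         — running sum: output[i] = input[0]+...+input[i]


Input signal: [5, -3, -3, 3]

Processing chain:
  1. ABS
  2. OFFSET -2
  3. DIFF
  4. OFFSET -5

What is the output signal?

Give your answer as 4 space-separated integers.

Input: [5, -3, -3, 3]
Stage 1 (ABS): |5|=5, |-3|=3, |-3|=3, |3|=3 -> [5, 3, 3, 3]
Stage 2 (OFFSET -2): 5+-2=3, 3+-2=1, 3+-2=1, 3+-2=1 -> [3, 1, 1, 1]
Stage 3 (DIFF): s[0]=3, 1-3=-2, 1-1=0, 1-1=0 -> [3, -2, 0, 0]
Stage 4 (OFFSET -5): 3+-5=-2, -2+-5=-7, 0+-5=-5, 0+-5=-5 -> [-2, -7, -5, -5]

Answer: -2 -7 -5 -5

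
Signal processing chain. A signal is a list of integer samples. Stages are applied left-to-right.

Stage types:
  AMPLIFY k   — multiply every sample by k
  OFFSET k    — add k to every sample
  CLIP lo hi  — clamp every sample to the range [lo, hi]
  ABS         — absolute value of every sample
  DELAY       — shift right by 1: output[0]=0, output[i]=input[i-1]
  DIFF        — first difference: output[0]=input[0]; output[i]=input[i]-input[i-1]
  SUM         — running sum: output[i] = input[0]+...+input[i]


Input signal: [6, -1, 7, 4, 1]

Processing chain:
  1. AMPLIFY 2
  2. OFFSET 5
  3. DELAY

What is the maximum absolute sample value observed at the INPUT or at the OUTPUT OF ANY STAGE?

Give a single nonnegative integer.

Input: [6, -1, 7, 4, 1] (max |s|=7)
Stage 1 (AMPLIFY 2): 6*2=12, -1*2=-2, 7*2=14, 4*2=8, 1*2=2 -> [12, -2, 14, 8, 2] (max |s|=14)
Stage 2 (OFFSET 5): 12+5=17, -2+5=3, 14+5=19, 8+5=13, 2+5=7 -> [17, 3, 19, 13, 7] (max |s|=19)
Stage 3 (DELAY): [0, 17, 3, 19, 13] = [0, 17, 3, 19, 13] -> [0, 17, 3, 19, 13] (max |s|=19)
Overall max amplitude: 19

Answer: 19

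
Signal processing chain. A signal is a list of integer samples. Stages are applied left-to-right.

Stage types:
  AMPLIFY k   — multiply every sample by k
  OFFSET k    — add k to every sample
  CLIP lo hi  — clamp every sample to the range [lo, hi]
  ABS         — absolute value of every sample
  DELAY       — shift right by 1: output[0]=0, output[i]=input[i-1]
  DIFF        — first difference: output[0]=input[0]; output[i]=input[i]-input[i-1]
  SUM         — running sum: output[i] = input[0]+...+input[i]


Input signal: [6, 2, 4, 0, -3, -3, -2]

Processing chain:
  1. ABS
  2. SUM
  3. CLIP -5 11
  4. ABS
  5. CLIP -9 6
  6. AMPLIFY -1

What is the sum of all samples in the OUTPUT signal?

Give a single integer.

Input: [6, 2, 4, 0, -3, -3, -2]
Stage 1 (ABS): |6|=6, |2|=2, |4|=4, |0|=0, |-3|=3, |-3|=3, |-2|=2 -> [6, 2, 4, 0, 3, 3, 2]
Stage 2 (SUM): sum[0..0]=6, sum[0..1]=8, sum[0..2]=12, sum[0..3]=12, sum[0..4]=15, sum[0..5]=18, sum[0..6]=20 -> [6, 8, 12, 12, 15, 18, 20]
Stage 3 (CLIP -5 11): clip(6,-5,11)=6, clip(8,-5,11)=8, clip(12,-5,11)=11, clip(12,-5,11)=11, clip(15,-5,11)=11, clip(18,-5,11)=11, clip(20,-5,11)=11 -> [6, 8, 11, 11, 11, 11, 11]
Stage 4 (ABS): |6|=6, |8|=8, |11|=11, |11|=11, |11|=11, |11|=11, |11|=11 -> [6, 8, 11, 11, 11, 11, 11]
Stage 5 (CLIP -9 6): clip(6,-9,6)=6, clip(8,-9,6)=6, clip(11,-9,6)=6, clip(11,-9,6)=6, clip(11,-9,6)=6, clip(11,-9,6)=6, clip(11,-9,6)=6 -> [6, 6, 6, 6, 6, 6, 6]
Stage 6 (AMPLIFY -1): 6*-1=-6, 6*-1=-6, 6*-1=-6, 6*-1=-6, 6*-1=-6, 6*-1=-6, 6*-1=-6 -> [-6, -6, -6, -6, -6, -6, -6]
Output sum: -42

Answer: -42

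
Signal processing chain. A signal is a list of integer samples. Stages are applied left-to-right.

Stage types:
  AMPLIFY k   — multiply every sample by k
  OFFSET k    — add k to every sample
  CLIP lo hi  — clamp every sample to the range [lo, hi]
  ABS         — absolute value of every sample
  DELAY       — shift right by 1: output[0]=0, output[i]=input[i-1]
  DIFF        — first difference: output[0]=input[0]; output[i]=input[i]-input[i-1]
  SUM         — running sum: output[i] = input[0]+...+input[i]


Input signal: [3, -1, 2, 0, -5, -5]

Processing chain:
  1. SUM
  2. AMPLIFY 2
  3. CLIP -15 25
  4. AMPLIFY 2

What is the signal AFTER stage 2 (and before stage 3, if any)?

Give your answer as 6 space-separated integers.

Input: [3, -1, 2, 0, -5, -5]
Stage 1 (SUM): sum[0..0]=3, sum[0..1]=2, sum[0..2]=4, sum[0..3]=4, sum[0..4]=-1, sum[0..5]=-6 -> [3, 2, 4, 4, -1, -6]
Stage 2 (AMPLIFY 2): 3*2=6, 2*2=4, 4*2=8, 4*2=8, -1*2=-2, -6*2=-12 -> [6, 4, 8, 8, -2, -12]

Answer: 6 4 8 8 -2 -12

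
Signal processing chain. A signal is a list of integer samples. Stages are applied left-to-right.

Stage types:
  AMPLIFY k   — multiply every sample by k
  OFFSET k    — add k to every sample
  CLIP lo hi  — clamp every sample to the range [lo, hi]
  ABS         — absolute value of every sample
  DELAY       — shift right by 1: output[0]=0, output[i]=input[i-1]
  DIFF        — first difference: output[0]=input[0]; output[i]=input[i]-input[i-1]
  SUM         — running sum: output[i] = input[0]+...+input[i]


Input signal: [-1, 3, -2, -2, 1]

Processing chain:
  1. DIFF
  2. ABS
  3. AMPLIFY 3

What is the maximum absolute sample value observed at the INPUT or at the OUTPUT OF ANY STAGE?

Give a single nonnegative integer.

Answer: 15

Derivation:
Input: [-1, 3, -2, -2, 1] (max |s|=3)
Stage 1 (DIFF): s[0]=-1, 3--1=4, -2-3=-5, -2--2=0, 1--2=3 -> [-1, 4, -5, 0, 3] (max |s|=5)
Stage 2 (ABS): |-1|=1, |4|=4, |-5|=5, |0|=0, |3|=3 -> [1, 4, 5, 0, 3] (max |s|=5)
Stage 3 (AMPLIFY 3): 1*3=3, 4*3=12, 5*3=15, 0*3=0, 3*3=9 -> [3, 12, 15, 0, 9] (max |s|=15)
Overall max amplitude: 15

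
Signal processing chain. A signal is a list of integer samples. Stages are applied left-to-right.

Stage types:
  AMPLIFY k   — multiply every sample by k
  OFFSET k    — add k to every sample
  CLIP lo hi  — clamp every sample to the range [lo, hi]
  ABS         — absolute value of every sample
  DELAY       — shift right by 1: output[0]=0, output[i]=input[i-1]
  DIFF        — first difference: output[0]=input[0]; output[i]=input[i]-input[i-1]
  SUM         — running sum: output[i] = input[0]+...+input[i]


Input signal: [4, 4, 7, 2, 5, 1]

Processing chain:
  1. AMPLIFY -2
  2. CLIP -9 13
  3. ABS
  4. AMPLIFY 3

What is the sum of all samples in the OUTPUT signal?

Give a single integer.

Answer: 120

Derivation:
Input: [4, 4, 7, 2, 5, 1]
Stage 1 (AMPLIFY -2): 4*-2=-8, 4*-2=-8, 7*-2=-14, 2*-2=-4, 5*-2=-10, 1*-2=-2 -> [-8, -8, -14, -4, -10, -2]
Stage 2 (CLIP -9 13): clip(-8,-9,13)=-8, clip(-8,-9,13)=-8, clip(-14,-9,13)=-9, clip(-4,-9,13)=-4, clip(-10,-9,13)=-9, clip(-2,-9,13)=-2 -> [-8, -8, -9, -4, -9, -2]
Stage 3 (ABS): |-8|=8, |-8|=8, |-9|=9, |-4|=4, |-9|=9, |-2|=2 -> [8, 8, 9, 4, 9, 2]
Stage 4 (AMPLIFY 3): 8*3=24, 8*3=24, 9*3=27, 4*3=12, 9*3=27, 2*3=6 -> [24, 24, 27, 12, 27, 6]
Output sum: 120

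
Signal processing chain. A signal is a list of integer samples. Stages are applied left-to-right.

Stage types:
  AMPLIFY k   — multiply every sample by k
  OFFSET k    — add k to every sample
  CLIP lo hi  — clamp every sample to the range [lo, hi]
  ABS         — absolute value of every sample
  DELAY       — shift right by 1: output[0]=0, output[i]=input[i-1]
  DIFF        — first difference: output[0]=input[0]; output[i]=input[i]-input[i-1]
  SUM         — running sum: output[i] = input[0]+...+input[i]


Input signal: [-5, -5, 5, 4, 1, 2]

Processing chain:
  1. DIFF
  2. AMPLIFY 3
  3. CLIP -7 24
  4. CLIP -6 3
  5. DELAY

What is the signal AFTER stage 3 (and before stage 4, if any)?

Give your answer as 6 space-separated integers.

Input: [-5, -5, 5, 4, 1, 2]
Stage 1 (DIFF): s[0]=-5, -5--5=0, 5--5=10, 4-5=-1, 1-4=-3, 2-1=1 -> [-5, 0, 10, -1, -3, 1]
Stage 2 (AMPLIFY 3): -5*3=-15, 0*3=0, 10*3=30, -1*3=-3, -3*3=-9, 1*3=3 -> [-15, 0, 30, -3, -9, 3]
Stage 3 (CLIP -7 24): clip(-15,-7,24)=-7, clip(0,-7,24)=0, clip(30,-7,24)=24, clip(-3,-7,24)=-3, clip(-9,-7,24)=-7, clip(3,-7,24)=3 -> [-7, 0, 24, -3, -7, 3]

Answer: -7 0 24 -3 -7 3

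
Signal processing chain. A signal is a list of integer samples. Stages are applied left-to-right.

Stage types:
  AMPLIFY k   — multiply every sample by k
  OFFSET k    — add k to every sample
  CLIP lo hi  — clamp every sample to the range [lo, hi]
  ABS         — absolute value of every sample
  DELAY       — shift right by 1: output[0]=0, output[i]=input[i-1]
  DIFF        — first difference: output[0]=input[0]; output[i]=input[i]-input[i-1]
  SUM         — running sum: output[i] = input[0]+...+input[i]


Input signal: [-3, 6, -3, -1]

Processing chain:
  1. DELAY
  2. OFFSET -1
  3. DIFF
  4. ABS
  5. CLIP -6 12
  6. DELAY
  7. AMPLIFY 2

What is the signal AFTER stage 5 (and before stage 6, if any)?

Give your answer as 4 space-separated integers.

Answer: 1 3 9 9

Derivation:
Input: [-3, 6, -3, -1]
Stage 1 (DELAY): [0, -3, 6, -3] = [0, -3, 6, -3] -> [0, -3, 6, -3]
Stage 2 (OFFSET -1): 0+-1=-1, -3+-1=-4, 6+-1=5, -3+-1=-4 -> [-1, -4, 5, -4]
Stage 3 (DIFF): s[0]=-1, -4--1=-3, 5--4=9, -4-5=-9 -> [-1, -3, 9, -9]
Stage 4 (ABS): |-1|=1, |-3|=3, |9|=9, |-9|=9 -> [1, 3, 9, 9]
Stage 5 (CLIP -6 12): clip(1,-6,12)=1, clip(3,-6,12)=3, clip(9,-6,12)=9, clip(9,-6,12)=9 -> [1, 3, 9, 9]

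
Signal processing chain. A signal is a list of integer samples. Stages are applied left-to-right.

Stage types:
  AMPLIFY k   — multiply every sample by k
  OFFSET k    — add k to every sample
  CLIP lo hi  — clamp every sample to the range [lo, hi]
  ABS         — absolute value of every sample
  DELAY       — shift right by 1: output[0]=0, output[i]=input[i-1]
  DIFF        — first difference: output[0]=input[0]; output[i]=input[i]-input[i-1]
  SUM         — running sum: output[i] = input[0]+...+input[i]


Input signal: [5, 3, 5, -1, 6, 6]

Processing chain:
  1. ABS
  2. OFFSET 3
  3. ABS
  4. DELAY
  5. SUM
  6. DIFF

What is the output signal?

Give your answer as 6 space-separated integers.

Input: [5, 3, 5, -1, 6, 6]
Stage 1 (ABS): |5|=5, |3|=3, |5|=5, |-1|=1, |6|=6, |6|=6 -> [5, 3, 5, 1, 6, 6]
Stage 2 (OFFSET 3): 5+3=8, 3+3=6, 5+3=8, 1+3=4, 6+3=9, 6+3=9 -> [8, 6, 8, 4, 9, 9]
Stage 3 (ABS): |8|=8, |6|=6, |8|=8, |4|=4, |9|=9, |9|=9 -> [8, 6, 8, 4, 9, 9]
Stage 4 (DELAY): [0, 8, 6, 8, 4, 9] = [0, 8, 6, 8, 4, 9] -> [0, 8, 6, 8, 4, 9]
Stage 5 (SUM): sum[0..0]=0, sum[0..1]=8, sum[0..2]=14, sum[0..3]=22, sum[0..4]=26, sum[0..5]=35 -> [0, 8, 14, 22, 26, 35]
Stage 6 (DIFF): s[0]=0, 8-0=8, 14-8=6, 22-14=8, 26-22=4, 35-26=9 -> [0, 8, 6, 8, 4, 9]

Answer: 0 8 6 8 4 9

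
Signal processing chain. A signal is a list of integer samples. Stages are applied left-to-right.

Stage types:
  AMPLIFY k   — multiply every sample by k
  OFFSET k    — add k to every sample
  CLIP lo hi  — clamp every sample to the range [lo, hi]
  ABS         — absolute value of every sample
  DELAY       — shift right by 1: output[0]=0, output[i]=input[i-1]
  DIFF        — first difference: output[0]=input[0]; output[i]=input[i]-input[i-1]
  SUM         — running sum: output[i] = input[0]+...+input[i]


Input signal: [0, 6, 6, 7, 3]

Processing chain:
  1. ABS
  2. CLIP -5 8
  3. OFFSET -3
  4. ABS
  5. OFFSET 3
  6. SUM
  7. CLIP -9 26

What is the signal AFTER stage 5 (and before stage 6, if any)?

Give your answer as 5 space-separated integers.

Answer: 6 6 6 7 3

Derivation:
Input: [0, 6, 6, 7, 3]
Stage 1 (ABS): |0|=0, |6|=6, |6|=6, |7|=7, |3|=3 -> [0, 6, 6, 7, 3]
Stage 2 (CLIP -5 8): clip(0,-5,8)=0, clip(6,-5,8)=6, clip(6,-5,8)=6, clip(7,-5,8)=7, clip(3,-5,8)=3 -> [0, 6, 6, 7, 3]
Stage 3 (OFFSET -3): 0+-3=-3, 6+-3=3, 6+-3=3, 7+-3=4, 3+-3=0 -> [-3, 3, 3, 4, 0]
Stage 4 (ABS): |-3|=3, |3|=3, |3|=3, |4|=4, |0|=0 -> [3, 3, 3, 4, 0]
Stage 5 (OFFSET 3): 3+3=6, 3+3=6, 3+3=6, 4+3=7, 0+3=3 -> [6, 6, 6, 7, 3]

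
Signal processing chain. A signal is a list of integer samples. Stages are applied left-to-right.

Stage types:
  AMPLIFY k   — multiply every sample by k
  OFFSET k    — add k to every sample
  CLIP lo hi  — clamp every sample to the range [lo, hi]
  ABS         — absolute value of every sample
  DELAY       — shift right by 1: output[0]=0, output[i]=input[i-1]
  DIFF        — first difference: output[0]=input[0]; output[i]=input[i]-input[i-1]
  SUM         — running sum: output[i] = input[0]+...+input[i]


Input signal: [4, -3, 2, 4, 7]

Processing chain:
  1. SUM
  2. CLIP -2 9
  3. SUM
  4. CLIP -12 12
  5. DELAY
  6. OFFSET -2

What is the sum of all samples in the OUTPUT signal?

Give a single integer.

Answer: 19

Derivation:
Input: [4, -3, 2, 4, 7]
Stage 1 (SUM): sum[0..0]=4, sum[0..1]=1, sum[0..2]=3, sum[0..3]=7, sum[0..4]=14 -> [4, 1, 3, 7, 14]
Stage 2 (CLIP -2 9): clip(4,-2,9)=4, clip(1,-2,9)=1, clip(3,-2,9)=3, clip(7,-2,9)=7, clip(14,-2,9)=9 -> [4, 1, 3, 7, 9]
Stage 3 (SUM): sum[0..0]=4, sum[0..1]=5, sum[0..2]=8, sum[0..3]=15, sum[0..4]=24 -> [4, 5, 8, 15, 24]
Stage 4 (CLIP -12 12): clip(4,-12,12)=4, clip(5,-12,12)=5, clip(8,-12,12)=8, clip(15,-12,12)=12, clip(24,-12,12)=12 -> [4, 5, 8, 12, 12]
Stage 5 (DELAY): [0, 4, 5, 8, 12] = [0, 4, 5, 8, 12] -> [0, 4, 5, 8, 12]
Stage 6 (OFFSET -2): 0+-2=-2, 4+-2=2, 5+-2=3, 8+-2=6, 12+-2=10 -> [-2, 2, 3, 6, 10]
Output sum: 19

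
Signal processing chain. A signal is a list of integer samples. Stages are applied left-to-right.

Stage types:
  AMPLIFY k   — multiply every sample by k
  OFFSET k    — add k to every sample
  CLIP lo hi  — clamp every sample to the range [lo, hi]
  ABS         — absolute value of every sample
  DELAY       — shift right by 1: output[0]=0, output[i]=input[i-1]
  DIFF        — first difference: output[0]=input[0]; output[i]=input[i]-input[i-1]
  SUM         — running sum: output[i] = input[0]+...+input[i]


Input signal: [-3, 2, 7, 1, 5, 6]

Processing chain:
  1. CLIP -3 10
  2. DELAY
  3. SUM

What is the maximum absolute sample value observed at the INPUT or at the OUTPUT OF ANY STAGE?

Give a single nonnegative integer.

Answer: 12

Derivation:
Input: [-3, 2, 7, 1, 5, 6] (max |s|=7)
Stage 1 (CLIP -3 10): clip(-3,-3,10)=-3, clip(2,-3,10)=2, clip(7,-3,10)=7, clip(1,-3,10)=1, clip(5,-3,10)=5, clip(6,-3,10)=6 -> [-3, 2, 7, 1, 5, 6] (max |s|=7)
Stage 2 (DELAY): [0, -3, 2, 7, 1, 5] = [0, -3, 2, 7, 1, 5] -> [0, -3, 2, 7, 1, 5] (max |s|=7)
Stage 3 (SUM): sum[0..0]=0, sum[0..1]=-3, sum[0..2]=-1, sum[0..3]=6, sum[0..4]=7, sum[0..5]=12 -> [0, -3, -1, 6, 7, 12] (max |s|=12)
Overall max amplitude: 12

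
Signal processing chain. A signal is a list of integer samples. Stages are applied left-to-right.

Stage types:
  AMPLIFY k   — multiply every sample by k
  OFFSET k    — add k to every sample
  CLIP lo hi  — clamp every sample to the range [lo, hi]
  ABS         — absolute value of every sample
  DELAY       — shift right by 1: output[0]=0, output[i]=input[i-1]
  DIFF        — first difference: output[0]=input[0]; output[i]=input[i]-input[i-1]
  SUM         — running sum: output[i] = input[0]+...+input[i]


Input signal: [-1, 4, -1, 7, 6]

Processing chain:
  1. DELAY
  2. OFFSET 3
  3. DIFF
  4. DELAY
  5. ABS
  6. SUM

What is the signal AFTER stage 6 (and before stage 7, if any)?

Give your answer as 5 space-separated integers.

Input: [-1, 4, -1, 7, 6]
Stage 1 (DELAY): [0, -1, 4, -1, 7] = [0, -1, 4, -1, 7] -> [0, -1, 4, -1, 7]
Stage 2 (OFFSET 3): 0+3=3, -1+3=2, 4+3=7, -1+3=2, 7+3=10 -> [3, 2, 7, 2, 10]
Stage 3 (DIFF): s[0]=3, 2-3=-1, 7-2=5, 2-7=-5, 10-2=8 -> [3, -1, 5, -5, 8]
Stage 4 (DELAY): [0, 3, -1, 5, -5] = [0, 3, -1, 5, -5] -> [0, 3, -1, 5, -5]
Stage 5 (ABS): |0|=0, |3|=3, |-1|=1, |5|=5, |-5|=5 -> [0, 3, 1, 5, 5]
Stage 6 (SUM): sum[0..0]=0, sum[0..1]=3, sum[0..2]=4, sum[0..3]=9, sum[0..4]=14 -> [0, 3, 4, 9, 14]

Answer: 0 3 4 9 14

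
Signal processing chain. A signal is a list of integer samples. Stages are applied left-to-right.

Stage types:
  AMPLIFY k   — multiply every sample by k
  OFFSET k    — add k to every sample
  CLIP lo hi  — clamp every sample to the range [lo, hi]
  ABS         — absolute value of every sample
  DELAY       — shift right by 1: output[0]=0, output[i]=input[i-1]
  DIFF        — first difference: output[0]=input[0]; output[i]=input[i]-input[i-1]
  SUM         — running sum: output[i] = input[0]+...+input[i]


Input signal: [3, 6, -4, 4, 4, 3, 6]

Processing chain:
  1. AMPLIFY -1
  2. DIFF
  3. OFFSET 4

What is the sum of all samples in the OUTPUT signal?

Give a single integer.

Answer: 22

Derivation:
Input: [3, 6, -4, 4, 4, 3, 6]
Stage 1 (AMPLIFY -1): 3*-1=-3, 6*-1=-6, -4*-1=4, 4*-1=-4, 4*-1=-4, 3*-1=-3, 6*-1=-6 -> [-3, -6, 4, -4, -4, -3, -6]
Stage 2 (DIFF): s[0]=-3, -6--3=-3, 4--6=10, -4-4=-8, -4--4=0, -3--4=1, -6--3=-3 -> [-3, -3, 10, -8, 0, 1, -3]
Stage 3 (OFFSET 4): -3+4=1, -3+4=1, 10+4=14, -8+4=-4, 0+4=4, 1+4=5, -3+4=1 -> [1, 1, 14, -4, 4, 5, 1]
Output sum: 22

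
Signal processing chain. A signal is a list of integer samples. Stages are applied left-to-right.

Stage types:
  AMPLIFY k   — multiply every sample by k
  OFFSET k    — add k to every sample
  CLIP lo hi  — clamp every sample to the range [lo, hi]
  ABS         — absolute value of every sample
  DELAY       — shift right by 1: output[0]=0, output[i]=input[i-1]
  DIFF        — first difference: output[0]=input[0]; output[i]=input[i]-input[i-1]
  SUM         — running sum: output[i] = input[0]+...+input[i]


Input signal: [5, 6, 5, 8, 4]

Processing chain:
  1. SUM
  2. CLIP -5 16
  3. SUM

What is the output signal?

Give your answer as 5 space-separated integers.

Answer: 5 16 32 48 64

Derivation:
Input: [5, 6, 5, 8, 4]
Stage 1 (SUM): sum[0..0]=5, sum[0..1]=11, sum[0..2]=16, sum[0..3]=24, sum[0..4]=28 -> [5, 11, 16, 24, 28]
Stage 2 (CLIP -5 16): clip(5,-5,16)=5, clip(11,-5,16)=11, clip(16,-5,16)=16, clip(24,-5,16)=16, clip(28,-5,16)=16 -> [5, 11, 16, 16, 16]
Stage 3 (SUM): sum[0..0]=5, sum[0..1]=16, sum[0..2]=32, sum[0..3]=48, sum[0..4]=64 -> [5, 16, 32, 48, 64]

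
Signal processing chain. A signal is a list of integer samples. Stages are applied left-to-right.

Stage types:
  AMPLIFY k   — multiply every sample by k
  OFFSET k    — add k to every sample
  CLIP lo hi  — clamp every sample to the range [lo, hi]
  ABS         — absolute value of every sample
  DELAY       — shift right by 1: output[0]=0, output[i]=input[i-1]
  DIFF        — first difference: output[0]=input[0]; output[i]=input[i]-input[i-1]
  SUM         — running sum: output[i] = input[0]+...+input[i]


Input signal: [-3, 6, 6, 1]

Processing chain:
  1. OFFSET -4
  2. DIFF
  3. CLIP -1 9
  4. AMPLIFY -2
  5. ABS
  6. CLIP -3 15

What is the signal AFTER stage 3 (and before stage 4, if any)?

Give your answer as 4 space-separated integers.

Answer: -1 9 0 -1

Derivation:
Input: [-3, 6, 6, 1]
Stage 1 (OFFSET -4): -3+-4=-7, 6+-4=2, 6+-4=2, 1+-4=-3 -> [-7, 2, 2, -3]
Stage 2 (DIFF): s[0]=-7, 2--7=9, 2-2=0, -3-2=-5 -> [-7, 9, 0, -5]
Stage 3 (CLIP -1 9): clip(-7,-1,9)=-1, clip(9,-1,9)=9, clip(0,-1,9)=0, clip(-5,-1,9)=-1 -> [-1, 9, 0, -1]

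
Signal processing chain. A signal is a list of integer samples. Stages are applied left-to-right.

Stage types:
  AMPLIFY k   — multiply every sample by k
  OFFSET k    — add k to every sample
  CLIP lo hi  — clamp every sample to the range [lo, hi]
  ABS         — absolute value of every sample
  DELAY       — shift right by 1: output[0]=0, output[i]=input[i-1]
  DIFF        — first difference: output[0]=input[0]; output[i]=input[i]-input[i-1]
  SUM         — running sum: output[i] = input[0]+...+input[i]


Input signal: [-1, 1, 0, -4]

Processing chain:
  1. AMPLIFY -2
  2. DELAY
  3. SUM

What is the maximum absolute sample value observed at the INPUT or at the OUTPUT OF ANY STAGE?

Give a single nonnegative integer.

Input: [-1, 1, 0, -4] (max |s|=4)
Stage 1 (AMPLIFY -2): -1*-2=2, 1*-2=-2, 0*-2=0, -4*-2=8 -> [2, -2, 0, 8] (max |s|=8)
Stage 2 (DELAY): [0, 2, -2, 0] = [0, 2, -2, 0] -> [0, 2, -2, 0] (max |s|=2)
Stage 3 (SUM): sum[0..0]=0, sum[0..1]=2, sum[0..2]=0, sum[0..3]=0 -> [0, 2, 0, 0] (max |s|=2)
Overall max amplitude: 8

Answer: 8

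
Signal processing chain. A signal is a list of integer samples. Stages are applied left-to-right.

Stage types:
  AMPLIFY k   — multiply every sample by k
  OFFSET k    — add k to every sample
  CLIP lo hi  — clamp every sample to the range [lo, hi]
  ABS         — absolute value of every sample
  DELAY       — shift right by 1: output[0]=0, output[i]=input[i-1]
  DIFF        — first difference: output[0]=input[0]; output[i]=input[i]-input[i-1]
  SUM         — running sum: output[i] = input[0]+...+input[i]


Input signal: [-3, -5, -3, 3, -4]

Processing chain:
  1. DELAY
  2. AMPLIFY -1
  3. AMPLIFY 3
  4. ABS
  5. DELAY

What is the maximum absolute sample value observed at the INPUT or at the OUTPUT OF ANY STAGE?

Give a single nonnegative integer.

Input: [-3, -5, -3, 3, -4] (max |s|=5)
Stage 1 (DELAY): [0, -3, -5, -3, 3] = [0, -3, -5, -3, 3] -> [0, -3, -5, -3, 3] (max |s|=5)
Stage 2 (AMPLIFY -1): 0*-1=0, -3*-1=3, -5*-1=5, -3*-1=3, 3*-1=-3 -> [0, 3, 5, 3, -3] (max |s|=5)
Stage 3 (AMPLIFY 3): 0*3=0, 3*3=9, 5*3=15, 3*3=9, -3*3=-9 -> [0, 9, 15, 9, -9] (max |s|=15)
Stage 4 (ABS): |0|=0, |9|=9, |15|=15, |9|=9, |-9|=9 -> [0, 9, 15, 9, 9] (max |s|=15)
Stage 5 (DELAY): [0, 0, 9, 15, 9] = [0, 0, 9, 15, 9] -> [0, 0, 9, 15, 9] (max |s|=15)
Overall max amplitude: 15

Answer: 15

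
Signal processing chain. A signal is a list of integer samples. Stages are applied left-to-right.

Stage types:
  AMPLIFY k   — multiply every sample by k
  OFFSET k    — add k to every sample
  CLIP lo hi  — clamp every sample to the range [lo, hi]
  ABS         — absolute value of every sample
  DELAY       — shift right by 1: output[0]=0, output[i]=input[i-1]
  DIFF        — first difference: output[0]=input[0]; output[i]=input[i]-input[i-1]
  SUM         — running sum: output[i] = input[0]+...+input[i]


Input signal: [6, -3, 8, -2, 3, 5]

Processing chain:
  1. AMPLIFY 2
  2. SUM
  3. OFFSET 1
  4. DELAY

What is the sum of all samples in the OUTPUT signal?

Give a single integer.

Input: [6, -3, 8, -2, 3, 5]
Stage 1 (AMPLIFY 2): 6*2=12, -3*2=-6, 8*2=16, -2*2=-4, 3*2=6, 5*2=10 -> [12, -6, 16, -4, 6, 10]
Stage 2 (SUM): sum[0..0]=12, sum[0..1]=6, sum[0..2]=22, sum[0..3]=18, sum[0..4]=24, sum[0..5]=34 -> [12, 6, 22, 18, 24, 34]
Stage 3 (OFFSET 1): 12+1=13, 6+1=7, 22+1=23, 18+1=19, 24+1=25, 34+1=35 -> [13, 7, 23, 19, 25, 35]
Stage 4 (DELAY): [0, 13, 7, 23, 19, 25] = [0, 13, 7, 23, 19, 25] -> [0, 13, 7, 23, 19, 25]
Output sum: 87

Answer: 87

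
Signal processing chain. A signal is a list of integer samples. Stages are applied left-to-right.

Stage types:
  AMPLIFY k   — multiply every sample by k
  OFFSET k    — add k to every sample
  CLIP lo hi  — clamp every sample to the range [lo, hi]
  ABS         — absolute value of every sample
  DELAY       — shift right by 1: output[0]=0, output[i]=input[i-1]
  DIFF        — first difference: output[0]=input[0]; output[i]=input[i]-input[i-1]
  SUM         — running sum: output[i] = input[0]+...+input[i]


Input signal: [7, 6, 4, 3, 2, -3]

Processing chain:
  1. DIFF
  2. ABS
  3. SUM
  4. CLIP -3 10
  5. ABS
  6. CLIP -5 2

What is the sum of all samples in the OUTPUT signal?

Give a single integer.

Input: [7, 6, 4, 3, 2, -3]
Stage 1 (DIFF): s[0]=7, 6-7=-1, 4-6=-2, 3-4=-1, 2-3=-1, -3-2=-5 -> [7, -1, -2, -1, -1, -5]
Stage 2 (ABS): |7|=7, |-1|=1, |-2|=2, |-1|=1, |-1|=1, |-5|=5 -> [7, 1, 2, 1, 1, 5]
Stage 3 (SUM): sum[0..0]=7, sum[0..1]=8, sum[0..2]=10, sum[0..3]=11, sum[0..4]=12, sum[0..5]=17 -> [7, 8, 10, 11, 12, 17]
Stage 4 (CLIP -3 10): clip(7,-3,10)=7, clip(8,-3,10)=8, clip(10,-3,10)=10, clip(11,-3,10)=10, clip(12,-3,10)=10, clip(17,-3,10)=10 -> [7, 8, 10, 10, 10, 10]
Stage 5 (ABS): |7|=7, |8|=8, |10|=10, |10|=10, |10|=10, |10|=10 -> [7, 8, 10, 10, 10, 10]
Stage 6 (CLIP -5 2): clip(7,-5,2)=2, clip(8,-5,2)=2, clip(10,-5,2)=2, clip(10,-5,2)=2, clip(10,-5,2)=2, clip(10,-5,2)=2 -> [2, 2, 2, 2, 2, 2]
Output sum: 12

Answer: 12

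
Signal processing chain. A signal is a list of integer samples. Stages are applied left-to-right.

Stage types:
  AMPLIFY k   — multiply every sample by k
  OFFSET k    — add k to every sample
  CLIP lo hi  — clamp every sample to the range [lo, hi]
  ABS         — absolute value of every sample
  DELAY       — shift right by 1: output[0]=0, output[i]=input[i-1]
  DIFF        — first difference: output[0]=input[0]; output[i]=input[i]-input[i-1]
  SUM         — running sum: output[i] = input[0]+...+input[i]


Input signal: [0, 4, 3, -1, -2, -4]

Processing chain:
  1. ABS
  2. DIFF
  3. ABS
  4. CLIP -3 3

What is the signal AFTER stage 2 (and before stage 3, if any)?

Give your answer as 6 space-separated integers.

Answer: 0 4 -1 -2 1 2

Derivation:
Input: [0, 4, 3, -1, -2, -4]
Stage 1 (ABS): |0|=0, |4|=4, |3|=3, |-1|=1, |-2|=2, |-4|=4 -> [0, 4, 3, 1, 2, 4]
Stage 2 (DIFF): s[0]=0, 4-0=4, 3-4=-1, 1-3=-2, 2-1=1, 4-2=2 -> [0, 4, -1, -2, 1, 2]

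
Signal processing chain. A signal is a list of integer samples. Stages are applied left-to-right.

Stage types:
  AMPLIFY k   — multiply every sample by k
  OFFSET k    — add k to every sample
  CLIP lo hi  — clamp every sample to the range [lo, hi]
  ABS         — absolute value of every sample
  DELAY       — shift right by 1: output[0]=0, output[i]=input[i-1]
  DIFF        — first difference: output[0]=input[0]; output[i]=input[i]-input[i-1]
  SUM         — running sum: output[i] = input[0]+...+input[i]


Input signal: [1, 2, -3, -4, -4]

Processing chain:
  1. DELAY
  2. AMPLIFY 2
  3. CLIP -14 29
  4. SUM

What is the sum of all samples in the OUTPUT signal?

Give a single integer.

Answer: 0

Derivation:
Input: [1, 2, -3, -4, -4]
Stage 1 (DELAY): [0, 1, 2, -3, -4] = [0, 1, 2, -3, -4] -> [0, 1, 2, -3, -4]
Stage 2 (AMPLIFY 2): 0*2=0, 1*2=2, 2*2=4, -3*2=-6, -4*2=-8 -> [0, 2, 4, -6, -8]
Stage 3 (CLIP -14 29): clip(0,-14,29)=0, clip(2,-14,29)=2, clip(4,-14,29)=4, clip(-6,-14,29)=-6, clip(-8,-14,29)=-8 -> [0, 2, 4, -6, -8]
Stage 4 (SUM): sum[0..0]=0, sum[0..1]=2, sum[0..2]=6, sum[0..3]=0, sum[0..4]=-8 -> [0, 2, 6, 0, -8]
Output sum: 0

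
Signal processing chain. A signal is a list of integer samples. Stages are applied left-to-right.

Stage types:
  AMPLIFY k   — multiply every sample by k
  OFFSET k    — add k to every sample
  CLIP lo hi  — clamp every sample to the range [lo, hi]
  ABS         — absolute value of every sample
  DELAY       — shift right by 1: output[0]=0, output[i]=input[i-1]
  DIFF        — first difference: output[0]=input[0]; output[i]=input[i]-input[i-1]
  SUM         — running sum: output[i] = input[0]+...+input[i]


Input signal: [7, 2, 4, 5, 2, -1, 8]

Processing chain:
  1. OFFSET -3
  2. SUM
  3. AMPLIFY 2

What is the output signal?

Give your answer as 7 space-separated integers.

Input: [7, 2, 4, 5, 2, -1, 8]
Stage 1 (OFFSET -3): 7+-3=4, 2+-3=-1, 4+-3=1, 5+-3=2, 2+-3=-1, -1+-3=-4, 8+-3=5 -> [4, -1, 1, 2, -1, -4, 5]
Stage 2 (SUM): sum[0..0]=4, sum[0..1]=3, sum[0..2]=4, sum[0..3]=6, sum[0..4]=5, sum[0..5]=1, sum[0..6]=6 -> [4, 3, 4, 6, 5, 1, 6]
Stage 3 (AMPLIFY 2): 4*2=8, 3*2=6, 4*2=8, 6*2=12, 5*2=10, 1*2=2, 6*2=12 -> [8, 6, 8, 12, 10, 2, 12]

Answer: 8 6 8 12 10 2 12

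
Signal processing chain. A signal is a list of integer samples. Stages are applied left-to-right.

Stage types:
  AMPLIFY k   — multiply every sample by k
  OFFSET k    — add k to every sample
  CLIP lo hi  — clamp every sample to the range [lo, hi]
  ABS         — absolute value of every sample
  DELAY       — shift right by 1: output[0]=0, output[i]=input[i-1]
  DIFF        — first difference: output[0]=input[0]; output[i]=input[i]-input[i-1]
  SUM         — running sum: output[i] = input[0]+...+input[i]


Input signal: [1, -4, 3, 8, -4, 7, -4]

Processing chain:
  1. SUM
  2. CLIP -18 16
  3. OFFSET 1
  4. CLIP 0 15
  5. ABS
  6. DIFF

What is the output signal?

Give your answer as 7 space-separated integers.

Answer: 2 -2 1 8 -4 7 -4

Derivation:
Input: [1, -4, 3, 8, -4, 7, -4]
Stage 1 (SUM): sum[0..0]=1, sum[0..1]=-3, sum[0..2]=0, sum[0..3]=8, sum[0..4]=4, sum[0..5]=11, sum[0..6]=7 -> [1, -3, 0, 8, 4, 11, 7]
Stage 2 (CLIP -18 16): clip(1,-18,16)=1, clip(-3,-18,16)=-3, clip(0,-18,16)=0, clip(8,-18,16)=8, clip(4,-18,16)=4, clip(11,-18,16)=11, clip(7,-18,16)=7 -> [1, -3, 0, 8, 4, 11, 7]
Stage 3 (OFFSET 1): 1+1=2, -3+1=-2, 0+1=1, 8+1=9, 4+1=5, 11+1=12, 7+1=8 -> [2, -2, 1, 9, 5, 12, 8]
Stage 4 (CLIP 0 15): clip(2,0,15)=2, clip(-2,0,15)=0, clip(1,0,15)=1, clip(9,0,15)=9, clip(5,0,15)=5, clip(12,0,15)=12, clip(8,0,15)=8 -> [2, 0, 1, 9, 5, 12, 8]
Stage 5 (ABS): |2|=2, |0|=0, |1|=1, |9|=9, |5|=5, |12|=12, |8|=8 -> [2, 0, 1, 9, 5, 12, 8]
Stage 6 (DIFF): s[0]=2, 0-2=-2, 1-0=1, 9-1=8, 5-9=-4, 12-5=7, 8-12=-4 -> [2, -2, 1, 8, -4, 7, -4]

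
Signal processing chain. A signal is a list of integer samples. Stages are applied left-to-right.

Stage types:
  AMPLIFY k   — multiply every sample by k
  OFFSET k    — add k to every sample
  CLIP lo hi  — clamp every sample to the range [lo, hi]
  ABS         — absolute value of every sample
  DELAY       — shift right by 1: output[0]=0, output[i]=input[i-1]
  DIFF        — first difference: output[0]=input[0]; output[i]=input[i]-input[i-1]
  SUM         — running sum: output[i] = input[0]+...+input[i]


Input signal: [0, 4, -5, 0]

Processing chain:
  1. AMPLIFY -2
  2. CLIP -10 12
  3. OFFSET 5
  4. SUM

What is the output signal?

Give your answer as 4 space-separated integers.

Input: [0, 4, -5, 0]
Stage 1 (AMPLIFY -2): 0*-2=0, 4*-2=-8, -5*-2=10, 0*-2=0 -> [0, -8, 10, 0]
Stage 2 (CLIP -10 12): clip(0,-10,12)=0, clip(-8,-10,12)=-8, clip(10,-10,12)=10, clip(0,-10,12)=0 -> [0, -8, 10, 0]
Stage 3 (OFFSET 5): 0+5=5, -8+5=-3, 10+5=15, 0+5=5 -> [5, -3, 15, 5]
Stage 4 (SUM): sum[0..0]=5, sum[0..1]=2, sum[0..2]=17, sum[0..3]=22 -> [5, 2, 17, 22]

Answer: 5 2 17 22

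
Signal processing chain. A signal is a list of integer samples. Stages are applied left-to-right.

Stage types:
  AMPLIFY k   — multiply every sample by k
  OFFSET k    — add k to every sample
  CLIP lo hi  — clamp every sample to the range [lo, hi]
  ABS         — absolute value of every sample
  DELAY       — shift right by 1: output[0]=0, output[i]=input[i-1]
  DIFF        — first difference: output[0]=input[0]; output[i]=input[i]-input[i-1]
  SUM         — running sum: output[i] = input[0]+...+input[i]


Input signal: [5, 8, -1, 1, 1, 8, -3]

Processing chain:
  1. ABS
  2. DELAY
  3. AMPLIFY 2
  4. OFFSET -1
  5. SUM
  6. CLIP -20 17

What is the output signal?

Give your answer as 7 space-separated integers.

Input: [5, 8, -1, 1, 1, 8, -3]
Stage 1 (ABS): |5|=5, |8|=8, |-1|=1, |1|=1, |1|=1, |8|=8, |-3|=3 -> [5, 8, 1, 1, 1, 8, 3]
Stage 2 (DELAY): [0, 5, 8, 1, 1, 1, 8] = [0, 5, 8, 1, 1, 1, 8] -> [0, 5, 8, 1, 1, 1, 8]
Stage 3 (AMPLIFY 2): 0*2=0, 5*2=10, 8*2=16, 1*2=2, 1*2=2, 1*2=2, 8*2=16 -> [0, 10, 16, 2, 2, 2, 16]
Stage 4 (OFFSET -1): 0+-1=-1, 10+-1=9, 16+-1=15, 2+-1=1, 2+-1=1, 2+-1=1, 16+-1=15 -> [-1, 9, 15, 1, 1, 1, 15]
Stage 5 (SUM): sum[0..0]=-1, sum[0..1]=8, sum[0..2]=23, sum[0..3]=24, sum[0..4]=25, sum[0..5]=26, sum[0..6]=41 -> [-1, 8, 23, 24, 25, 26, 41]
Stage 6 (CLIP -20 17): clip(-1,-20,17)=-1, clip(8,-20,17)=8, clip(23,-20,17)=17, clip(24,-20,17)=17, clip(25,-20,17)=17, clip(26,-20,17)=17, clip(41,-20,17)=17 -> [-1, 8, 17, 17, 17, 17, 17]

Answer: -1 8 17 17 17 17 17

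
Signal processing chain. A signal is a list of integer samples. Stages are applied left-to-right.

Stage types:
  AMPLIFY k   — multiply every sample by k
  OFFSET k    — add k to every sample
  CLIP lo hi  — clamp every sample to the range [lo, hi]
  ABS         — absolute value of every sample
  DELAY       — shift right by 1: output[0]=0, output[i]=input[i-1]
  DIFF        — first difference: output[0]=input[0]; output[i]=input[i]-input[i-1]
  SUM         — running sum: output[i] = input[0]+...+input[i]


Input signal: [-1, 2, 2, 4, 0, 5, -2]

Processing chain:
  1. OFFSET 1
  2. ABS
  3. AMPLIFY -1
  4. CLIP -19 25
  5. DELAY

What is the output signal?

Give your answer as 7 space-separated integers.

Answer: 0 0 -3 -3 -5 -1 -6

Derivation:
Input: [-1, 2, 2, 4, 0, 5, -2]
Stage 1 (OFFSET 1): -1+1=0, 2+1=3, 2+1=3, 4+1=5, 0+1=1, 5+1=6, -2+1=-1 -> [0, 3, 3, 5, 1, 6, -1]
Stage 2 (ABS): |0|=0, |3|=3, |3|=3, |5|=5, |1|=1, |6|=6, |-1|=1 -> [0, 3, 3, 5, 1, 6, 1]
Stage 3 (AMPLIFY -1): 0*-1=0, 3*-1=-3, 3*-1=-3, 5*-1=-5, 1*-1=-1, 6*-1=-6, 1*-1=-1 -> [0, -3, -3, -5, -1, -6, -1]
Stage 4 (CLIP -19 25): clip(0,-19,25)=0, clip(-3,-19,25)=-3, clip(-3,-19,25)=-3, clip(-5,-19,25)=-5, clip(-1,-19,25)=-1, clip(-6,-19,25)=-6, clip(-1,-19,25)=-1 -> [0, -3, -3, -5, -1, -6, -1]
Stage 5 (DELAY): [0, 0, -3, -3, -5, -1, -6] = [0, 0, -3, -3, -5, -1, -6] -> [0, 0, -3, -3, -5, -1, -6]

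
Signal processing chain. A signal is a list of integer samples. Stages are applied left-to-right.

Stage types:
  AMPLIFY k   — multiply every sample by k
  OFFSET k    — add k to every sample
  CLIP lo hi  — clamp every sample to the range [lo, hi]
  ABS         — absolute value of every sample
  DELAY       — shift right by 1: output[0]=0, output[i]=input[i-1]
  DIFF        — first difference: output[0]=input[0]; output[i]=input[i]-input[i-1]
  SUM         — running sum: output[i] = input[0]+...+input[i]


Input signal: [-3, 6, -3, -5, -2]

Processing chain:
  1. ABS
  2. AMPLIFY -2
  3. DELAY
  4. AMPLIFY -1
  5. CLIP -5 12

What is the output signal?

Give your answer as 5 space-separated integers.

Input: [-3, 6, -3, -5, -2]
Stage 1 (ABS): |-3|=3, |6|=6, |-3|=3, |-5|=5, |-2|=2 -> [3, 6, 3, 5, 2]
Stage 2 (AMPLIFY -2): 3*-2=-6, 6*-2=-12, 3*-2=-6, 5*-2=-10, 2*-2=-4 -> [-6, -12, -6, -10, -4]
Stage 3 (DELAY): [0, -6, -12, -6, -10] = [0, -6, -12, -6, -10] -> [0, -6, -12, -6, -10]
Stage 4 (AMPLIFY -1): 0*-1=0, -6*-1=6, -12*-1=12, -6*-1=6, -10*-1=10 -> [0, 6, 12, 6, 10]
Stage 5 (CLIP -5 12): clip(0,-5,12)=0, clip(6,-5,12)=6, clip(12,-5,12)=12, clip(6,-5,12)=6, clip(10,-5,12)=10 -> [0, 6, 12, 6, 10]

Answer: 0 6 12 6 10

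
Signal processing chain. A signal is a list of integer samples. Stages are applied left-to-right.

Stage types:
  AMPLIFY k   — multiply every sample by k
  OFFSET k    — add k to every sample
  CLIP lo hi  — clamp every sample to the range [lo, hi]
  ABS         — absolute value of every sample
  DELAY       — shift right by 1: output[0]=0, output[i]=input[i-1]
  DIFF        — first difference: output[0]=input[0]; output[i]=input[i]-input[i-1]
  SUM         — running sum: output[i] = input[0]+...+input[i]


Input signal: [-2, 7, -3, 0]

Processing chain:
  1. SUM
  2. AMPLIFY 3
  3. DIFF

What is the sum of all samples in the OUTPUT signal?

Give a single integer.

Input: [-2, 7, -3, 0]
Stage 1 (SUM): sum[0..0]=-2, sum[0..1]=5, sum[0..2]=2, sum[0..3]=2 -> [-2, 5, 2, 2]
Stage 2 (AMPLIFY 3): -2*3=-6, 5*3=15, 2*3=6, 2*3=6 -> [-6, 15, 6, 6]
Stage 3 (DIFF): s[0]=-6, 15--6=21, 6-15=-9, 6-6=0 -> [-6, 21, -9, 0]
Output sum: 6

Answer: 6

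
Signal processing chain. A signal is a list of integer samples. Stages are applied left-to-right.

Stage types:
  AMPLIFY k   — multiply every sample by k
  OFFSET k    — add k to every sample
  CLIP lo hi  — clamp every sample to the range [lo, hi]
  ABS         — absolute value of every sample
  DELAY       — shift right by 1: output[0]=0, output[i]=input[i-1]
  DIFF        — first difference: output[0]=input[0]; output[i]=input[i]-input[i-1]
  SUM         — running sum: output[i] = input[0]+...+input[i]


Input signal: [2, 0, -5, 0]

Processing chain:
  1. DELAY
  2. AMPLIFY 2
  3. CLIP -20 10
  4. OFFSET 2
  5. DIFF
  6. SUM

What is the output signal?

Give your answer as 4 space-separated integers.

Input: [2, 0, -5, 0]
Stage 1 (DELAY): [0, 2, 0, -5] = [0, 2, 0, -5] -> [0, 2, 0, -5]
Stage 2 (AMPLIFY 2): 0*2=0, 2*2=4, 0*2=0, -5*2=-10 -> [0, 4, 0, -10]
Stage 3 (CLIP -20 10): clip(0,-20,10)=0, clip(4,-20,10)=4, clip(0,-20,10)=0, clip(-10,-20,10)=-10 -> [0, 4, 0, -10]
Stage 4 (OFFSET 2): 0+2=2, 4+2=6, 0+2=2, -10+2=-8 -> [2, 6, 2, -8]
Stage 5 (DIFF): s[0]=2, 6-2=4, 2-6=-4, -8-2=-10 -> [2, 4, -4, -10]
Stage 6 (SUM): sum[0..0]=2, sum[0..1]=6, sum[0..2]=2, sum[0..3]=-8 -> [2, 6, 2, -8]

Answer: 2 6 2 -8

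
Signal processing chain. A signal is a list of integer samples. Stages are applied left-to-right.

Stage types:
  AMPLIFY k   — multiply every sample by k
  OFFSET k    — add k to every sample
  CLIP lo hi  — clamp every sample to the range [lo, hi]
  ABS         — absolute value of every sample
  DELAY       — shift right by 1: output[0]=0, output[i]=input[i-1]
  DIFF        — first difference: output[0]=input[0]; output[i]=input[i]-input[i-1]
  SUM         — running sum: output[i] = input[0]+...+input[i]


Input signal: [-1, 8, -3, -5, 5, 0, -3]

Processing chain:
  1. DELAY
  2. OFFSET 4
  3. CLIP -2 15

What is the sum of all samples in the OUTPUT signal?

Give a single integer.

Answer: 32

Derivation:
Input: [-1, 8, -3, -5, 5, 0, -3]
Stage 1 (DELAY): [0, -1, 8, -3, -5, 5, 0] = [0, -1, 8, -3, -5, 5, 0] -> [0, -1, 8, -3, -5, 5, 0]
Stage 2 (OFFSET 4): 0+4=4, -1+4=3, 8+4=12, -3+4=1, -5+4=-1, 5+4=9, 0+4=4 -> [4, 3, 12, 1, -1, 9, 4]
Stage 3 (CLIP -2 15): clip(4,-2,15)=4, clip(3,-2,15)=3, clip(12,-2,15)=12, clip(1,-2,15)=1, clip(-1,-2,15)=-1, clip(9,-2,15)=9, clip(4,-2,15)=4 -> [4, 3, 12, 1, -1, 9, 4]
Output sum: 32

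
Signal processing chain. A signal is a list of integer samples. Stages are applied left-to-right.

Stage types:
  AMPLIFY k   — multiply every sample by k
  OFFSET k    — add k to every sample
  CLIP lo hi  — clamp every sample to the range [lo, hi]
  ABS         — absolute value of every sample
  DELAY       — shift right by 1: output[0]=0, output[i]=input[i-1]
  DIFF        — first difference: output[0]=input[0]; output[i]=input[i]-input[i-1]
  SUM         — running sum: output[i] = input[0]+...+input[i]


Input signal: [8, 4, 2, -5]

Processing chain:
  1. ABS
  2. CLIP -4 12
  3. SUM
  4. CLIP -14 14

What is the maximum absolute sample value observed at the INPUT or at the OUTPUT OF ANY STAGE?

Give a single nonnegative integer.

Answer: 19

Derivation:
Input: [8, 4, 2, -5] (max |s|=8)
Stage 1 (ABS): |8|=8, |4|=4, |2|=2, |-5|=5 -> [8, 4, 2, 5] (max |s|=8)
Stage 2 (CLIP -4 12): clip(8,-4,12)=8, clip(4,-4,12)=4, clip(2,-4,12)=2, clip(5,-4,12)=5 -> [8, 4, 2, 5] (max |s|=8)
Stage 3 (SUM): sum[0..0]=8, sum[0..1]=12, sum[0..2]=14, sum[0..3]=19 -> [8, 12, 14, 19] (max |s|=19)
Stage 4 (CLIP -14 14): clip(8,-14,14)=8, clip(12,-14,14)=12, clip(14,-14,14)=14, clip(19,-14,14)=14 -> [8, 12, 14, 14] (max |s|=14)
Overall max amplitude: 19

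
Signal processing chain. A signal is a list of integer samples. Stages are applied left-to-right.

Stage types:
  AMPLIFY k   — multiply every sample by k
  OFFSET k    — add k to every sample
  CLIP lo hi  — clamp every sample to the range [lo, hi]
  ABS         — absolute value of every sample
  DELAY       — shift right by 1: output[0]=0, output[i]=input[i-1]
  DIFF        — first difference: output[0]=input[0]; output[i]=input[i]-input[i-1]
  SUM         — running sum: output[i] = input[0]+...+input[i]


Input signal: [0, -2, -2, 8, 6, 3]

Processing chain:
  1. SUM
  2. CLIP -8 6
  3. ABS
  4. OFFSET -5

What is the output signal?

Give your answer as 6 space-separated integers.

Answer: -5 -3 -1 -1 1 1

Derivation:
Input: [0, -2, -2, 8, 6, 3]
Stage 1 (SUM): sum[0..0]=0, sum[0..1]=-2, sum[0..2]=-4, sum[0..3]=4, sum[0..4]=10, sum[0..5]=13 -> [0, -2, -4, 4, 10, 13]
Stage 2 (CLIP -8 6): clip(0,-8,6)=0, clip(-2,-8,6)=-2, clip(-4,-8,6)=-4, clip(4,-8,6)=4, clip(10,-8,6)=6, clip(13,-8,6)=6 -> [0, -2, -4, 4, 6, 6]
Stage 3 (ABS): |0|=0, |-2|=2, |-4|=4, |4|=4, |6|=6, |6|=6 -> [0, 2, 4, 4, 6, 6]
Stage 4 (OFFSET -5): 0+-5=-5, 2+-5=-3, 4+-5=-1, 4+-5=-1, 6+-5=1, 6+-5=1 -> [-5, -3, -1, -1, 1, 1]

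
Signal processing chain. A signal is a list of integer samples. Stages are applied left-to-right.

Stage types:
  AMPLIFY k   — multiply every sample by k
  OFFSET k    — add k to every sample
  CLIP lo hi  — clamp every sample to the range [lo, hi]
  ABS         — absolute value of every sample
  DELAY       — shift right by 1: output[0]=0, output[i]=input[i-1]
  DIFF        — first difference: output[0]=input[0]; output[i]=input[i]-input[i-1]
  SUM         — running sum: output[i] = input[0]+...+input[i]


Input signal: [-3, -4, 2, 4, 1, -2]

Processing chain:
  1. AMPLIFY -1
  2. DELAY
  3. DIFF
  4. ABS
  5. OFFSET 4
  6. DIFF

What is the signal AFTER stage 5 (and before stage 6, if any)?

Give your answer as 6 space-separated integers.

Input: [-3, -4, 2, 4, 1, -2]
Stage 1 (AMPLIFY -1): -3*-1=3, -4*-1=4, 2*-1=-2, 4*-1=-4, 1*-1=-1, -2*-1=2 -> [3, 4, -2, -4, -1, 2]
Stage 2 (DELAY): [0, 3, 4, -2, -4, -1] = [0, 3, 4, -2, -4, -1] -> [0, 3, 4, -2, -4, -1]
Stage 3 (DIFF): s[0]=0, 3-0=3, 4-3=1, -2-4=-6, -4--2=-2, -1--4=3 -> [0, 3, 1, -6, -2, 3]
Stage 4 (ABS): |0|=0, |3|=3, |1|=1, |-6|=6, |-2|=2, |3|=3 -> [0, 3, 1, 6, 2, 3]
Stage 5 (OFFSET 4): 0+4=4, 3+4=7, 1+4=5, 6+4=10, 2+4=6, 3+4=7 -> [4, 7, 5, 10, 6, 7]

Answer: 4 7 5 10 6 7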